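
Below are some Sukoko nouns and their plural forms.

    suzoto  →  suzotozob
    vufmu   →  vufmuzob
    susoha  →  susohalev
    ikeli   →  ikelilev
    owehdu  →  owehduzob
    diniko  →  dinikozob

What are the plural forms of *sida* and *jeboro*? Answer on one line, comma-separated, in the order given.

sidalev, jeborozob

The alternation tracks the last vowel of the stem — -zob when the last vowel of the stem is a rounded vowel (*suzoto*, *vufmu*, *owehdu*, *diniko*); -lev when the last vowel of the stem is an unrounded vowel (*susoha*, *ikeli*).
Since the last vowel of *sida* is /a/ (an unrounded vowel), it takes -lev, giving *sidalev*.
*jeboro* — last vowel /o/ (a rounded vowel) → -zob → *jeborozob*.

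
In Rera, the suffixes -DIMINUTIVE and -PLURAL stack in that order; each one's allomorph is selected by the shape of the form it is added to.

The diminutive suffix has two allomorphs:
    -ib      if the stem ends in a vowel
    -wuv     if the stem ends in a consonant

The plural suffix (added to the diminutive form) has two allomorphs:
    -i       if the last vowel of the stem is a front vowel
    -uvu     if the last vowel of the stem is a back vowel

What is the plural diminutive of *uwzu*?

*uwzu*: final sound = /u/, a vowel → -ib → *uwzuib*.
Since the last vowel of the diminutive form *uwzuib* is /i/ (a front vowel), it takes -i, giving *uwzuibi*.

uwzuibi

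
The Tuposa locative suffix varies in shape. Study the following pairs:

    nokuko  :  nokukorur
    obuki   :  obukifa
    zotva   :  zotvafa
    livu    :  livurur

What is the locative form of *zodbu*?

zodburur

The suffix is conditioned by the last vowel: -rur when the last vowel of the stem is a rounded vowel (*nokuko*, *livu*); -fa when the last vowel of the stem is an unrounded vowel (*obuki*, *zotva*).
*zodbu*: last vowel = /u/, a rounded vowel → -rur → *zodburur*.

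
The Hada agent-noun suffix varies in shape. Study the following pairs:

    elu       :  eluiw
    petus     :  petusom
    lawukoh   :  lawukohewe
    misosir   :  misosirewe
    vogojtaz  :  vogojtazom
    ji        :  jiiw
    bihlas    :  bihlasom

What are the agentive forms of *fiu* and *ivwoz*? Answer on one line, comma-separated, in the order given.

fiuiw, ivwozom

Looking at the final sound of each stem: -om when the stem ends in a sibilant (*petus*, *vogojtaz*, *bihlas*); -ewe when the stem ends in a non-sibilant consonant (*lawukoh*, *misosir*); -iw when the stem ends in a vowel (*elu*, *ji*).
*fiu*: final sound = /u/, a vowel → -iw → *fiuiw*.
The final sound of *ivwoz* is /z/, which is a sibilant, so the suffix is -om, giving *ivwozom*.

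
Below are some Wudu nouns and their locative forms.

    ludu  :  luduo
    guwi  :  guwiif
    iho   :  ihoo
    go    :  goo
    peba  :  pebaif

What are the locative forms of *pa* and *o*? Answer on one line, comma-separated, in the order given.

paif, oo

The alternation tracks the last vowel of the stem — -o when the last vowel of the stem is a rounded vowel (*ludu*, *iho*, *go*); -if when the last vowel of the stem is an unrounded vowel (*guwi*, *peba*).
Since the last vowel of *pa* is /a/ (an unrounded vowel), it takes -if, giving *paif*.
*o* — last vowel /o/ (a rounded vowel) → -o → *oo*.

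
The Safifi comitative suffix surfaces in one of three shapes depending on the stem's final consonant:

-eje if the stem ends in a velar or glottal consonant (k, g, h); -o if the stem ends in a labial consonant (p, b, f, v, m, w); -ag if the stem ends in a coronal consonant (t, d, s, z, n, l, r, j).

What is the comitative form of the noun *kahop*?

kahopo

*kahop*: final consonant = /p/, labial → -o → *kahopo*.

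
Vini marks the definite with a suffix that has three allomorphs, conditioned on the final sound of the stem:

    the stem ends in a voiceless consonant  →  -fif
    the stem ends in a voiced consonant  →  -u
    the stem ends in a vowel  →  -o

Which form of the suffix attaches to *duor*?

-u

*duor*: final sound = /r/, a voiced consonant → -u.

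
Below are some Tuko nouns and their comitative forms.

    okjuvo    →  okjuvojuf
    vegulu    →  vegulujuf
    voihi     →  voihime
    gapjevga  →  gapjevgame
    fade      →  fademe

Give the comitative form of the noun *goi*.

Looking at the last vowel of each stem: -juf when the last vowel of the stem is a rounded vowel (*okjuvo*, *vegulu*); -me when the last vowel of the stem is an unrounded vowel (*voihi*, *gapjevga*, *fade*).
Since the last vowel of *goi* is /i/ (an unrounded vowel), it takes -me, giving *goime*.

goime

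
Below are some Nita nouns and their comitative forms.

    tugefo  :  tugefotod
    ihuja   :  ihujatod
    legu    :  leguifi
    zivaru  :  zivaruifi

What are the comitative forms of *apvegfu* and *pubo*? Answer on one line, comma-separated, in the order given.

Looking at the last vowel of each stem: -ifi when the last vowel of the stem is a high vowel (*legu*, *zivaru*); -tod when the last vowel of the stem is a non-high vowel (*tugefo*, *ihuja*).
*apvegfu* — last vowel /u/ (a high vowel) → -ifi → *apvegfuifi*.
The last vowel of *pubo* is /o/, which is a non-high vowel, so the suffix is -tod, giving *pubotod*.

apvegfuifi, pubotod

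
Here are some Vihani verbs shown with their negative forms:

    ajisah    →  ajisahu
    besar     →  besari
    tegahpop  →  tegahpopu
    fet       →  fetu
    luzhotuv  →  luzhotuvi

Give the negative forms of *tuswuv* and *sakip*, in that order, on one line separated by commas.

Looking at the final consonant of each stem: -u when the stem ends in a voiceless consonant (*ajisah*, *tegahpop*, *fet*); -i when the stem ends in a voiced consonant (*besar*, *luzhotuv*).
*tuswuv*: final consonant = /v/, voiced → -i → *tuswuvi*.
*sakip* — final consonant /p/ (voiceless) → -u → *sakipu*.

tuswuvi, sakipu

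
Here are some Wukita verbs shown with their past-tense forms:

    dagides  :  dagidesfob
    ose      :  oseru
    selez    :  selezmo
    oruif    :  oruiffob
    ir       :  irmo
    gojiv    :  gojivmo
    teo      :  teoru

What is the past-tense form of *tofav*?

tofavmo

The alternation tracks the final sound of the stem — -fob when the stem ends in a voiceless consonant (*dagides*, *oruif*); -mo when the stem ends in a voiced consonant (*selez*, *ir*, *gojiv*); -ru when the stem ends in a vowel (*ose*, *teo*).
The final sound of *tofav* is /v/, which is a voiced consonant, so the suffix is -mo, giving *tofavmo*.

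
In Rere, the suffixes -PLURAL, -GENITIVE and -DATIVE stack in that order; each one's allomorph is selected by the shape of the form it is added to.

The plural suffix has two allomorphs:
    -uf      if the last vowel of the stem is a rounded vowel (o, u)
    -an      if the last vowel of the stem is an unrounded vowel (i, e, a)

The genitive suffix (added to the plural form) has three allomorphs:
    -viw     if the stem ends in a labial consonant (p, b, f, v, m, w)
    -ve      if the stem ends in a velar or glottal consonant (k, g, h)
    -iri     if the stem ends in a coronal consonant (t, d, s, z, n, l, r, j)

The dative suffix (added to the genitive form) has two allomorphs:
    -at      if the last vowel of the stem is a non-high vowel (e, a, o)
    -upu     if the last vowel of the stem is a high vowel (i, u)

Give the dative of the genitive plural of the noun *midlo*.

Since the last vowel of *midlo* is /o/ (a rounded vowel), it takes -uf, giving *midlouf*.
The final consonant of the plural form *midlouf* is /f/, which is labial, so the genitive suffix is -viw, giving *midloufviw*.
Since the last vowel of the genitive form *midloufviw* is /i/ (a high vowel), it takes -upu, giving *midloufviwupu*.

midloufviwupu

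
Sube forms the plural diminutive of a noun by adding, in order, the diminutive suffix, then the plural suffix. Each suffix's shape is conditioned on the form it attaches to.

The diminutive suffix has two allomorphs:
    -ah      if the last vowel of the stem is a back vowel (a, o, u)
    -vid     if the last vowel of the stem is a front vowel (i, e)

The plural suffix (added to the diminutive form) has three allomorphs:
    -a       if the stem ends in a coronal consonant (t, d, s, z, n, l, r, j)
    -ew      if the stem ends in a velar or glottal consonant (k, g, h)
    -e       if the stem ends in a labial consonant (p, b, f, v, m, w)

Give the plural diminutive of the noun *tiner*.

tinervida

The last vowel of *tiner* is /e/, which is a front vowel, so the diminutive suffix is -vid, giving *tinervid*.
The diminutive form *tinervid* — final consonant /d/ (coronal) → -a → *tinervida*.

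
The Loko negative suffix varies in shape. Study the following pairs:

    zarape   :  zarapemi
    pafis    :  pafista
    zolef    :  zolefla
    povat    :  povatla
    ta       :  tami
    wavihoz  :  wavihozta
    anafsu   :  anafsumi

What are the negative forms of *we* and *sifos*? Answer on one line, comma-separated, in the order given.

The pattern is sibilance of the final sound: -ta when the stem ends in a sibilant (*pafis*, *wavihoz*); -la when the stem ends in a non-sibilant consonant (*zolef*, *povat*); -mi when the stem ends in a vowel (*zarape*, *ta*, *anafsu*).
*we*: final sound = /e/, a vowel → -mi → *wemi*.
Since the final sound of *sifos* is /s/ (a sibilant), it takes -ta, giving *sifosta*.

wemi, sifosta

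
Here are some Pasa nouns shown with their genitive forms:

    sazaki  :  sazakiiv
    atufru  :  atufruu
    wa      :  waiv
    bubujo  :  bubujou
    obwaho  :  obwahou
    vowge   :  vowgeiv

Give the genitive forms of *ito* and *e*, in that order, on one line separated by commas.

The alternation tracks the last vowel of the stem — -u when the last vowel of the stem is a rounded vowel (*atufru*, *bubujo*, *obwaho*); -iv when the last vowel of the stem is an unrounded vowel (*sazaki*, *wa*, *vowge*).
The last vowel of *ito* is /o/, which is a rounded vowel, so the suffix is -u, giving *itou*.
Since the last vowel of *e* is /e/ (an unrounded vowel), it takes -iv, giving *eiv*.

itou, eiv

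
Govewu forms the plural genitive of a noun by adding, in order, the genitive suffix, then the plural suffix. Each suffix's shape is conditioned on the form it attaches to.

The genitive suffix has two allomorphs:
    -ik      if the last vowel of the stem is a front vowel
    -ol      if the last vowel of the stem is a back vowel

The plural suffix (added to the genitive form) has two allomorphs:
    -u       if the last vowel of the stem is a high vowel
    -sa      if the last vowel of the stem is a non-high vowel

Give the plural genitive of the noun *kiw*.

kiwiku

*kiw*: last vowel = /i/, a front vowel → -ik → *kiwik*.
The last vowel of the genitive form *kiwik* is /i/, which is a high vowel, so the plural suffix is -u, giving *kiwiku*.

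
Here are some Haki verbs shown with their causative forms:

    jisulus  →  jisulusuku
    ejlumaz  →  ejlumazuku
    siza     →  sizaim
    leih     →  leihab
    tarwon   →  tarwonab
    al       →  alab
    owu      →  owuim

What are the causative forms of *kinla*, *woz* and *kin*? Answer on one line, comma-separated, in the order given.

The suffix is conditioned by the final sound: -uku when the stem ends in a sibilant (*jisulus*, *ejlumaz*); -ab when the stem ends in a non-sibilant consonant (*leih*, *tarwon*, *al*); -im when the stem ends in a vowel (*siza*, *owu*).
*kinla* — final sound /a/ (a vowel) → -im → *kinlaim*.
*woz*: final sound = /z/, a sibilant → -uku → *wozuku*.
*kin* — final sound /n/ (a non-sibilant consonant) → -ab → *kinab*.

kinlaim, wozuku, kinab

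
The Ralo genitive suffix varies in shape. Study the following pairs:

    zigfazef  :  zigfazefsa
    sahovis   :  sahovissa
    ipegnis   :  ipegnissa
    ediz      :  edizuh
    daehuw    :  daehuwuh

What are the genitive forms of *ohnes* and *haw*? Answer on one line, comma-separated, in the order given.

The suffix is conditioned by the final consonant: -sa when the stem ends in a voiceless consonant (*zigfazef*, *sahovis*, *ipegnis*); -uh when the stem ends in a voiced consonant (*ediz*, *daehuw*).
*ohnes* — final consonant /s/ (voiceless) → -sa → *ohnessa*.
Since the final consonant of *haw* is /w/ (voiced), it takes -uh, giving *hawuh*.

ohnessa, hawuh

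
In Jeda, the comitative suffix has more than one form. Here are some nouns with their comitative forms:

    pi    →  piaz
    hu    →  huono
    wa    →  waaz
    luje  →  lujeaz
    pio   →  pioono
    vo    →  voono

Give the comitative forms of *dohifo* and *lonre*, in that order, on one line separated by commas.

dohifoono, lonreaz

Looking at the last vowel of each stem: -ono when the last vowel of the stem is a rounded vowel (*hu*, *pio*, *vo*); -az when the last vowel of the stem is an unrounded vowel (*pi*, *wa*, *luje*).
*dohifo*: last vowel = /o/, a rounded vowel → -ono → *dohifoono*.
Since the last vowel of *lonre* is /e/ (an unrounded vowel), it takes -az, giving *lonreaz*.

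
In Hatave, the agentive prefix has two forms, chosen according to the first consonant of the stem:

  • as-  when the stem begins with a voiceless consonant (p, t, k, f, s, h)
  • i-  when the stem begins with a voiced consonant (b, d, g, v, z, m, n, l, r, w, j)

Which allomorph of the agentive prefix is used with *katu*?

Since the first consonant of *katu* is /k/ (voiceless), it takes as-.

as-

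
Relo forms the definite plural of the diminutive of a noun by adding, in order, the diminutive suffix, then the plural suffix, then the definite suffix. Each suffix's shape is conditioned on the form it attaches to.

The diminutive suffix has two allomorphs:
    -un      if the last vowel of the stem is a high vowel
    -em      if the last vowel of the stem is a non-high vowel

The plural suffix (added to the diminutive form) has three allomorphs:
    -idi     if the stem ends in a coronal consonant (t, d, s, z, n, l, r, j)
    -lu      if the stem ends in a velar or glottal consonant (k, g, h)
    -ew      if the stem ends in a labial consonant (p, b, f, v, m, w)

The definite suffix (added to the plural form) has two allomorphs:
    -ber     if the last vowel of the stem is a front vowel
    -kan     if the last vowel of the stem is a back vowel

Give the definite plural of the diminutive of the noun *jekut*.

jekutunidiber

*jekut* — last vowel /u/ (a high vowel) → -un → *jekutun*.
The final consonant of the diminutive form *jekutun* is /n/, which is coronal, so the plural suffix is -idi, giving *jekutunidi*.
The last vowel of the plural form *jekutunidi* is /i/, which is a front vowel, so the definite suffix is -ber, giving *jekutunidiber*.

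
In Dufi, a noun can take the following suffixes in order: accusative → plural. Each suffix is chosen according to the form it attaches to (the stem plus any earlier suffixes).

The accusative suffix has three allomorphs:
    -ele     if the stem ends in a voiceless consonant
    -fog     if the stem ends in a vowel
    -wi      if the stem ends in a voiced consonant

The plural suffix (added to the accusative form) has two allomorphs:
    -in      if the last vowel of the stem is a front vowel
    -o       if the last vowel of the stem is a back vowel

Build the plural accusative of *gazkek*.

gazkekelein

The final sound of *gazkek* is /k/, which is a voiceless consonant, so the accusative suffix is -ele, giving *gazkekele*.
The last vowel of the accusative form *gazkekele* is /e/, which is a front vowel, so the plural suffix is -in, giving *gazkekelein*.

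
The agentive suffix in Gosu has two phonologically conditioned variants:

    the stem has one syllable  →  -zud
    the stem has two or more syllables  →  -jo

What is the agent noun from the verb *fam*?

famzud

*fam* has one syllable, so the suffix is -zud, giving *famzud*.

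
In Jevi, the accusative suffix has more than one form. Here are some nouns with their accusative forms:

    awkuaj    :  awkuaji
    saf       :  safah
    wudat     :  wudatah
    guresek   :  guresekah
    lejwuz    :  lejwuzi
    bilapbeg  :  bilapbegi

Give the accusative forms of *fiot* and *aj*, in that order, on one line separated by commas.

fiotah, aji

The alternation tracks the final consonant of the stem — -ah when the stem ends in a voiceless consonant (*saf*, *wudat*, *guresek*); -i when the stem ends in a voiced consonant (*awkuaj*, *lejwuz*, *bilapbeg*).
The final consonant of *fiot* is /t/, which is voiceless, so the suffix is -ah, giving *fiotah*.
Since the final consonant of *aj* is /j/ (voiced), it takes -i, giving *aji*.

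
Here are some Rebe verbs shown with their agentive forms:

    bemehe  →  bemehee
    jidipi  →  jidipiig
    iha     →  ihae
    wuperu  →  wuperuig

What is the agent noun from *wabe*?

The pattern is height harmony: -ig when the last vowel of the stem is a high vowel (*jidipi*, *wuperu*); -e when the last vowel of the stem is a non-high vowel (*bemehe*, *iha*).
*wabe*: last vowel = /e/, a non-high vowel → -e → *wabee*.

wabee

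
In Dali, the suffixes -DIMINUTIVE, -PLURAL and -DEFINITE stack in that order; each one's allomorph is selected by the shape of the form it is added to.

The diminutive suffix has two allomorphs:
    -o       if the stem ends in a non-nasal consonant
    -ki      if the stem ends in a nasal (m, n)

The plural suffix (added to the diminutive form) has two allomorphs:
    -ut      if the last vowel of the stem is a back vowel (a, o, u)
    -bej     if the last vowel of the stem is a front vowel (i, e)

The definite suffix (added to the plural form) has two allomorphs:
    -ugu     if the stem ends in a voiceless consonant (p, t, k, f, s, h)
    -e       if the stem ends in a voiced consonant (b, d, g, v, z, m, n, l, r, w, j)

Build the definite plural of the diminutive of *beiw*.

*beiw* — final consonant /w/ (non-nasal) → -o → *beiwo*.
The diminutive form *beiwo*: last vowel = /o/, a back vowel → -ut → *beiwout*.
The plural form *beiwout*: final consonant = /t/, voiceless → -ugu → *beiwoutugu*.

beiwoutugu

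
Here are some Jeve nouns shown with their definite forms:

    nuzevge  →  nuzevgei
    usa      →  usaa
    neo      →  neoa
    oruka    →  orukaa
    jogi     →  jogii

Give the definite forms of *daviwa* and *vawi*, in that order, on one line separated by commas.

The suffix is conditioned by the last vowel: -i when the last vowel of the stem is a front vowel (*nuzevge*, *jogi*); -a when the last vowel of the stem is a back vowel (*usa*, *neo*, *oruka*).
*daviwa* — last vowel /a/ (a back vowel) → -a → *daviwaa*.
Since the last vowel of *vawi* is /i/ (a front vowel), it takes -i, giving *vawii*.

daviwaa, vawii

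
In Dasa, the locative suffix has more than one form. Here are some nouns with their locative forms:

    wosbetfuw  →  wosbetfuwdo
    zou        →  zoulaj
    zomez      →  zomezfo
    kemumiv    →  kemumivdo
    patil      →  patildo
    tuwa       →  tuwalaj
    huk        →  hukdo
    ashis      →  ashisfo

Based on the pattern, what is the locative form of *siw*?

The alternation tracks the final sound of the stem — -fo when the stem ends in a sibilant (*zomez*, *ashis*); -do when the stem ends in a non-sibilant consonant (*wosbetfuw*, *kemumiv*, *patil*, *huk*); -laj when the stem ends in a vowel (*zou*, *tuwa*).
Since the final sound of *siw* is /w/ (a non-sibilant consonant), it takes -do, giving *siwdo*.

siwdo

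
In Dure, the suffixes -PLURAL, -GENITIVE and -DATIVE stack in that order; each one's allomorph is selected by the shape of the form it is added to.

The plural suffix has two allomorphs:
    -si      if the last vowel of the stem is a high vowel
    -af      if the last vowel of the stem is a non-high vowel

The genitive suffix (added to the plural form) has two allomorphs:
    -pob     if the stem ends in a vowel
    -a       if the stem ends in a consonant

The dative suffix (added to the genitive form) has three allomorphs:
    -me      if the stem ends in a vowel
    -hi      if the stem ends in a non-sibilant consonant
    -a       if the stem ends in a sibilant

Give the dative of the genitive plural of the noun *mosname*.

*mosname*: last vowel = /e/, a non-high vowel → -af → *mosnameaf*.
The final sound of the plural form *mosnameaf* is /f/, which is a consonant, so the genitive suffix is -a, giving *mosnameafa*.
The final sound of the genitive form *mosnameafa* is /a/, which is a vowel, so the dative suffix is -me, giving *mosnameafame*.

mosnameafame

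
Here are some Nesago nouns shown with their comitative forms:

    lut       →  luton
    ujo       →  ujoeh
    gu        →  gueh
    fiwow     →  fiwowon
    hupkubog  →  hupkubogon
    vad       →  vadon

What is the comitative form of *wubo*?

wuboeh

The alternation tracks the final sound of the stem — -on when the stem ends in a consonant (*lut*, *fiwow*, *hupkubog*, *vad*); -eh when the stem ends in a vowel (*ujo*, *gu*).
The final sound of *wubo* is /o/, which is a vowel, so the suffix is -eh, giving *wuboeh*.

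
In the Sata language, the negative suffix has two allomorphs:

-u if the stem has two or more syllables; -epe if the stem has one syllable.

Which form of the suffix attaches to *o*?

*o* has one syllable, so the suffix is -epe.

-epe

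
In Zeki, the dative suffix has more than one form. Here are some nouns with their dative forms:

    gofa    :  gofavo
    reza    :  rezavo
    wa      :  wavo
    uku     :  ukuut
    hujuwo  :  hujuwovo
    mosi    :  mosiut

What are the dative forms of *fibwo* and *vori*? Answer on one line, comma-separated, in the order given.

The alternation tracks the last vowel of the stem — -ut when the last vowel of the stem is a high vowel (*uku*, *mosi*); -vo when the last vowel of the stem is a non-high vowel (*gofa*, *reza*, *wa*, *hujuwo*).
Since the last vowel of *fibwo* is /o/ (a non-high vowel), it takes -vo, giving *fibwovo*.
The last vowel of *vori* is /i/, which is a high vowel, so the suffix is -ut, giving *voriut*.

fibwovo, voriut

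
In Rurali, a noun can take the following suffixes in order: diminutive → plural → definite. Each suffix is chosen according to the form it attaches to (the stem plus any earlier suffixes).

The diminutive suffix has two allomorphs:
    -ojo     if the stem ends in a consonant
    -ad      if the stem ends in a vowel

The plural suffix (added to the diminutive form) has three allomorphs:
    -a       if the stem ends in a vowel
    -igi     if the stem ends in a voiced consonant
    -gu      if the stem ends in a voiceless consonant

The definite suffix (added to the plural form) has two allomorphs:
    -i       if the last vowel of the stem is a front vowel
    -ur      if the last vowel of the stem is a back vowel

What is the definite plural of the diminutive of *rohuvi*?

Since the final sound of *rohuvi* is /i/ (a vowel), it takes -ad, giving *rohuviad*.
The diminutive form *rohuviad*: final sound = /d/, a voiced consonant → -igi → *rohuviadigi*.
The last vowel of the plural form *rohuviadigi* is /i/, which is a front vowel, so the definite suffix is -i, giving *rohuviadigii*.

rohuviadigii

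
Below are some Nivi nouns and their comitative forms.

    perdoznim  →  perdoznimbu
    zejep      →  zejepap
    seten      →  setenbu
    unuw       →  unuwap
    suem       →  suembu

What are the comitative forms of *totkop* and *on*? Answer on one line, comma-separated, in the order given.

Looking at the final consonant of each stem: -bu when the stem ends in a nasal (*perdoznim*, *seten*, *suem*); -ap when the stem ends in a non-nasal consonant (*zejep*, *unuw*).
Since the final consonant of *totkop* is /p/ (non-nasal), it takes -ap, giving *totkopap*.
Since the final consonant of *on* is /n/ (a nasal), it takes -bu, giving *onbu*.

totkopap, onbu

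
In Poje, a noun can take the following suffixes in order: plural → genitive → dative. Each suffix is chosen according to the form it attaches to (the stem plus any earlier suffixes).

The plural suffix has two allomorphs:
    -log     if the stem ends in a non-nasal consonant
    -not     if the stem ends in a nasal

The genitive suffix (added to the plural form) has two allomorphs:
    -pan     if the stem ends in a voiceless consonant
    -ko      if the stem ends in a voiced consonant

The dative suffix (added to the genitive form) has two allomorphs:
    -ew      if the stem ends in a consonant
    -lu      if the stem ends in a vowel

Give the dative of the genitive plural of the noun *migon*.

migonnotpanew

*migon* — final consonant /n/ (a nasal) → -not → *migonnot*.
The plural form *migonnot*: final consonant = /t/, voiceless → -pan → *migonnotpan*.
The genitive form *migonnotpan*: final sound = /n/, a consonant → -ew → *migonnotpanew*.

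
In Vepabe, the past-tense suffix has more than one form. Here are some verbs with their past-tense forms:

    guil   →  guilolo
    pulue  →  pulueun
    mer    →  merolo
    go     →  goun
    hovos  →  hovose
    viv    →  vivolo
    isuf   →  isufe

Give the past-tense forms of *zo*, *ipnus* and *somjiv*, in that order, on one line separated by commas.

zoun, ipnuse, somjivolo

Looking at the final sound of each stem: -e when the stem ends in a voiceless consonant (*hovos*, *isuf*); -olo when the stem ends in a voiced consonant (*guil*, *mer*, *viv*); -un when the stem ends in a vowel (*pulue*, *go*).
Since the final sound of *zo* is /o/ (a vowel), it takes -un, giving *zoun*.
*ipnus*: final sound = /s/, a voiceless consonant → -e → *ipnuse*.
The final sound of *somjiv* is /v/, which is a voiced consonant, so the suffix is -olo, giving *somjivolo*.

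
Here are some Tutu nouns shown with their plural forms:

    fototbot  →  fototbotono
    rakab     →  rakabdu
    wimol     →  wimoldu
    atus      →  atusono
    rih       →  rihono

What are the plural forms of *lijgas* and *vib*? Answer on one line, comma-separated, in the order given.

The pattern is voicing of the final consonant: -ono when the stem ends in a voiceless consonant (*fototbot*, *atus*, *rih*); -du when the stem ends in a voiced consonant (*rakab*, *wimol*).
Since the final consonant of *lijgas* is /s/ (voiceless), it takes -ono, giving *lijgasono*.
Since the final consonant of *vib* is /b/ (voiced), it takes -du, giving *vibdu*.

lijgasono, vibdu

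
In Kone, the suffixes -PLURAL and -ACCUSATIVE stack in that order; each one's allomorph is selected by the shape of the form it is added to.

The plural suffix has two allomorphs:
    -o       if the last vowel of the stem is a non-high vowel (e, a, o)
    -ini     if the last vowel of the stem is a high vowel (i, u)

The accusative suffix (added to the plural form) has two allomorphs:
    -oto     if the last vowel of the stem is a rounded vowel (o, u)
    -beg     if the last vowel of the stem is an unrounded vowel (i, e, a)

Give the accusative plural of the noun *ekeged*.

ekegedooto

*ekeged* — last vowel /e/ (a non-high vowel) → -o → *ekegedo*.
Since the last vowel of the plural form *ekegedo* is /o/ (a rounded vowel), it takes -oto, giving *ekegedooto*.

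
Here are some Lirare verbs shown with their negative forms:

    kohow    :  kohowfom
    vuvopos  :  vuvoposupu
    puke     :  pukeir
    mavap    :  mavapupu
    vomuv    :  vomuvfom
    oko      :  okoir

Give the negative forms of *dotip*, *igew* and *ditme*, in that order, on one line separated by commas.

dotipupu, igewfom, ditmeir

The alternation tracks the final sound of the stem — -upu when the stem ends in a voiceless consonant (*vuvopos*, *mavap*); -fom when the stem ends in a voiced consonant (*kohow*, *vomuv*); -ir when the stem ends in a vowel (*puke*, *oko*).
Since the final sound of *dotip* is /p/ (a voiceless consonant), it takes -upu, giving *dotipupu*.
*igew*: final sound = /w/, a voiced consonant → -fom → *igewfom*.
Since the final sound of *ditme* is /e/ (a vowel), it takes -ir, giving *ditmeir*.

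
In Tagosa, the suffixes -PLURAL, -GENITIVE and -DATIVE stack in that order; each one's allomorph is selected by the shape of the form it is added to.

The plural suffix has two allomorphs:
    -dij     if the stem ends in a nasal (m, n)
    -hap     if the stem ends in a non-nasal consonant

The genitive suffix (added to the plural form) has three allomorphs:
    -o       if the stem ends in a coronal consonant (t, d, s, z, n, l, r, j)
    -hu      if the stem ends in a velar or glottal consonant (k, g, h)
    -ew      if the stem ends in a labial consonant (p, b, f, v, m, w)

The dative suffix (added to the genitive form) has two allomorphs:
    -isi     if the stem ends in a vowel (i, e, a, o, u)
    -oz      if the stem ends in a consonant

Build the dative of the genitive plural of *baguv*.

The final consonant of *baguv* is /v/, which is non-nasal, so the plural suffix is -hap, giving *baguvhap*.
The plural form *baguvhap*: final consonant = /p/, labial → -ew → *baguvhapew*.
The final sound of the genitive form *baguvhapew* is /w/, which is a consonant, so the dative suffix is -oz, giving *baguvhapewoz*.

baguvhapewoz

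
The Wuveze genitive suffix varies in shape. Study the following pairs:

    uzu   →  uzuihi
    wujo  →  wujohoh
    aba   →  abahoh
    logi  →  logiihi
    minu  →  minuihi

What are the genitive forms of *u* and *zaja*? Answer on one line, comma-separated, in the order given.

Looking at the last vowel of each stem: -ihi when the last vowel of the stem is a high vowel (*uzu*, *logi*, *minu*); -hoh when the last vowel of the stem is a non-high vowel (*wujo*, *aba*).
Since the last vowel of *u* is /u/ (a high vowel), it takes -ihi, giving *uihi*.
The last vowel of *zaja* is /a/, which is a non-high vowel, so the suffix is -hoh, giving *zajahoh*.

uihi, zajahoh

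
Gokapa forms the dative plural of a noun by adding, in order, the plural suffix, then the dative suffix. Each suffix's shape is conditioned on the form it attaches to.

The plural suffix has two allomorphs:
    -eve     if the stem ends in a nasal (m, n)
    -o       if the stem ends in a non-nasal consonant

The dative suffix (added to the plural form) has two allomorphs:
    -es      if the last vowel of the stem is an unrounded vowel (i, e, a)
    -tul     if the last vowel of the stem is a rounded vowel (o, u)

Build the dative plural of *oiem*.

*oiem* — final consonant /m/ (a nasal) → -eve → *oiemeve*.
The plural form *oiemeve* — last vowel /e/ (an unrounded vowel) → -es → *oiemevees*.

oiemevees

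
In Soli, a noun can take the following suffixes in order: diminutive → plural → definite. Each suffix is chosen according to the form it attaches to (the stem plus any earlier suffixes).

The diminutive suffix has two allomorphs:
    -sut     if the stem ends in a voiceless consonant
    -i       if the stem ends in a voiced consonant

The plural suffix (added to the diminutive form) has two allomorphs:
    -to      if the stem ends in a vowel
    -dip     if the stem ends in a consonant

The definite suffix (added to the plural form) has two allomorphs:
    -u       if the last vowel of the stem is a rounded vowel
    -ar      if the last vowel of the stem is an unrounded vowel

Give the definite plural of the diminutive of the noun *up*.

upsutdipar

*up* — final consonant /p/ (voiceless) → -sut → *upsut*.
Since the final sound of the diminutive form *upsut* is /t/ (a consonant), it takes -dip, giving *upsutdip*.
The plural form *upsutdip* — last vowel /i/ (an unrounded vowel) → -ar → *upsutdipar*.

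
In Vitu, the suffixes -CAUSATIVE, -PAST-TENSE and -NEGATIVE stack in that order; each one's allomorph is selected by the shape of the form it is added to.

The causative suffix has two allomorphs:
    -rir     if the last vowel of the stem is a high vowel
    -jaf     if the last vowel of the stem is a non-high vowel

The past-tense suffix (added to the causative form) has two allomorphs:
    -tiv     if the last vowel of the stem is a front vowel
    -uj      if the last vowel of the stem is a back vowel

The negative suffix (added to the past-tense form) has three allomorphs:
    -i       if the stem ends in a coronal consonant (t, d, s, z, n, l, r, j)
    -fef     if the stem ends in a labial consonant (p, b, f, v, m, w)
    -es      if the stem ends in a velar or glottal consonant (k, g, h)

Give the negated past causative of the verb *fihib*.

fihibrirtivfef

The last vowel of *fihib* is /i/, which is a high vowel, so the causative suffix is -rir, giving *fihibrir*.
The causative form *fihibrir*: last vowel = /i/, a front vowel → -tiv → *fihibrirtiv*.
The past-tense form *fihibrirtiv* — final consonant /v/ (labial) → -fef → *fihibrirtivfef*.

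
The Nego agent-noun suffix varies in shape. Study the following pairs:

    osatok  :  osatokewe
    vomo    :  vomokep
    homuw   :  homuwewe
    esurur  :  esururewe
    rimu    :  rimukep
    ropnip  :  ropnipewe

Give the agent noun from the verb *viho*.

vihokep

The pattern is consonant vs. vowel: -ewe when the stem ends in a consonant (*osatok*, *homuw*, *esurur*, *ropnip*); -kep when the stem ends in a vowel (*vomo*, *rimu*).
The final sound of *viho* is /o/, which is a vowel, so the suffix is -kep, giving *vihokep*.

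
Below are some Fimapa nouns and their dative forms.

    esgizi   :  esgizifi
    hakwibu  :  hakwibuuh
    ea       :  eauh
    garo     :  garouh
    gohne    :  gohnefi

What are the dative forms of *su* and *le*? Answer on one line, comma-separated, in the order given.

The alternation tracks the last vowel of the stem — -fi when the last vowel of the stem is a front vowel (*esgizi*, *gohne*); -uh when the last vowel of the stem is a back vowel (*hakwibu*, *ea*, *garo*).
*su*: last vowel = /u/, a back vowel → -uh → *suuh*.
Since the last vowel of *le* is /e/ (a front vowel), it takes -fi, giving *lefi*.

suuh, lefi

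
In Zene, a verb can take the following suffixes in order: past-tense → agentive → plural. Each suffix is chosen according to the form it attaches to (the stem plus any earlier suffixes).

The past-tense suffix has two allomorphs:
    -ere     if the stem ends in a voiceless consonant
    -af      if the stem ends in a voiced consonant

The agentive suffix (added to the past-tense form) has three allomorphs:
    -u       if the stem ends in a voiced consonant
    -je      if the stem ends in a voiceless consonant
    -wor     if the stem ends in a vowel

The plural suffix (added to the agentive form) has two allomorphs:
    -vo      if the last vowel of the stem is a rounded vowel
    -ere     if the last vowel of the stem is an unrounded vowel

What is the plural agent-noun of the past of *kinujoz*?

The final consonant of *kinujoz* is /z/, which is voiced, so the past-tense suffix is -af, giving *kinujozaf*.
The final sound of the past-tense form *kinujozaf* is /f/, which is a voiceless consonant, so the agentive suffix is -je, giving *kinujozafje*.
Since the last vowel of the agentive form *kinujozafje* is /e/ (an unrounded vowel), it takes -ere, giving *kinujozafjeere*.

kinujozafjeere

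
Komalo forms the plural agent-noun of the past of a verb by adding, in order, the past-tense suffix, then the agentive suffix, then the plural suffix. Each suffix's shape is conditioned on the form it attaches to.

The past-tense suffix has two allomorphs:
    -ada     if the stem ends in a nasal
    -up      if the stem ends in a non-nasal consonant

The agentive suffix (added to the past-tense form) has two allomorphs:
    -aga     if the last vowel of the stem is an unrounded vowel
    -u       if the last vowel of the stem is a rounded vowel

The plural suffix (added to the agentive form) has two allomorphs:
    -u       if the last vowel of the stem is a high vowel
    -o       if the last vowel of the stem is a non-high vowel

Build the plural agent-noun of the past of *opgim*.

opgimadaagao

*opgim*: final consonant = /m/, a nasal → -ada → *opgimada*.
The past-tense form *opgimada* — last vowel /a/ (an unrounded vowel) → -aga → *opgimadaaga*.
Since the last vowel of the agentive form *opgimadaaga* is /a/ (a non-high vowel), it takes -o, giving *opgimadaagao*.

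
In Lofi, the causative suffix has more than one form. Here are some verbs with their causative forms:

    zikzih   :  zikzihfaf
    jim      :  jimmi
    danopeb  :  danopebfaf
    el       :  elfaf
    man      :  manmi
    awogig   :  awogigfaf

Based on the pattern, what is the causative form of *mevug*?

Looking at the final consonant of each stem: -mi when the stem ends in a nasal (*jim*, *man*); -faf when the stem ends in a non-nasal consonant (*zikzih*, *danopeb*, *el*, *awogig*).
The final consonant of *mevug* is /g/, which is non-nasal, so the suffix is -faf, giving *mevugfaf*.

mevugfaf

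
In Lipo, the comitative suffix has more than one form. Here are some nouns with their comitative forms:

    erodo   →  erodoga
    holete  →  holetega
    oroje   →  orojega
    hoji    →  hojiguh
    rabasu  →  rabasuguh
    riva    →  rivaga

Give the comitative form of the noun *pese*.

The alternation tracks the last vowel of the stem — -guh when the last vowel of the stem is a high vowel (*hoji*, *rabasu*); -ga when the last vowel of the stem is a non-high vowel (*erodo*, *holete*, *oroje*, *riva*).
Since the last vowel of *pese* is /e/ (a non-high vowel), it takes -ga, giving *pesega*.

pesega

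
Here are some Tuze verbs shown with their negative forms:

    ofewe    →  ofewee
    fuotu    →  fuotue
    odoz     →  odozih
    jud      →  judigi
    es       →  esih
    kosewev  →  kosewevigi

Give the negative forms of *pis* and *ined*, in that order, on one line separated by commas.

pisih, inedigi

The alternation tracks the final sound of the stem — -ih when the stem ends in a sibilant (*odoz*, *es*); -igi when the stem ends in a non-sibilant consonant (*jud*, *kosewev*); -e when the stem ends in a vowel (*ofewe*, *fuotu*).
Since the final sound of *pis* is /s/ (a sibilant), it takes -ih, giving *pisih*.
*ined*: final sound = /d/, a non-sibilant consonant → -igi → *inedigi*.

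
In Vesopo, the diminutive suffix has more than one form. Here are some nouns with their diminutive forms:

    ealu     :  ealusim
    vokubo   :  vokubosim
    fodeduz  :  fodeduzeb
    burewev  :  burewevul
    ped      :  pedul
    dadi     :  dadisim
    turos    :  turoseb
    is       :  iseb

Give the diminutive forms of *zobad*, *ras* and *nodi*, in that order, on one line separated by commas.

zobadul, raseb, nodisim

The pattern is sibilance of the final sound: -eb when the stem ends in a sibilant (*fodeduz*, *turos*, *is*); -ul when the stem ends in a non-sibilant consonant (*burewev*, *ped*); -sim when the stem ends in a vowel (*ealu*, *vokubo*, *dadi*).
The final sound of *zobad* is /d/, which is a non-sibilant consonant, so the suffix is -ul, giving *zobadul*.
*ras*: final sound = /s/, a sibilant → -eb → *raseb*.
Since the final sound of *nodi* is /i/ (a vowel), it takes -sim, giving *nodisim*.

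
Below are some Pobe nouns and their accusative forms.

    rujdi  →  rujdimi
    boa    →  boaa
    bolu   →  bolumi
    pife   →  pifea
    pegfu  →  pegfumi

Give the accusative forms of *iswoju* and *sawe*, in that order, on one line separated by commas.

iswojumi, sawea

The pattern is height harmony: -mi when the last vowel of the stem is a high vowel (*rujdi*, *bolu*, *pegfu*); -a when the last vowel of the stem is a non-high vowel (*boa*, *pife*).
*iswoju* — last vowel /u/ (a high vowel) → -mi → *iswojumi*.
*sawe* — last vowel /e/ (a non-high vowel) → -a → *sawea*.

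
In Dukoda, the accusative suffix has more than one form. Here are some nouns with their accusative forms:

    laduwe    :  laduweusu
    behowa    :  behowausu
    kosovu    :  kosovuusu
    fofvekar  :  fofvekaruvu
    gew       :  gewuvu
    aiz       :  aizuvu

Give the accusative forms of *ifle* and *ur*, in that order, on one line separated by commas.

ifleusu, uruvu

Looking at the final sound of each stem: -uvu when the stem ends in a consonant (*fofvekar*, *gew*, *aiz*); -usu when the stem ends in a vowel (*laduwe*, *behowa*, *kosovu*).
*ifle*: final sound = /e/, a vowel → -usu → *ifleusu*.
*ur*: final sound = /r/, a consonant → -uvu → *uruvu*.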